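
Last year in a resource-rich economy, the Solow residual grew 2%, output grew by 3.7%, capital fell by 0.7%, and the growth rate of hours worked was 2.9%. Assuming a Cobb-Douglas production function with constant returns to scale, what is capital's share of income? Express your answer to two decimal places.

gY = gA + α·gK + (1−α)·gL, so gY − gA − gL = α(gK − gL).
3.7 − 2 − 2.9 = α × (-0.7 − 2.9).
-1.2 = -3.6 α, so α = 0.3333.

0.33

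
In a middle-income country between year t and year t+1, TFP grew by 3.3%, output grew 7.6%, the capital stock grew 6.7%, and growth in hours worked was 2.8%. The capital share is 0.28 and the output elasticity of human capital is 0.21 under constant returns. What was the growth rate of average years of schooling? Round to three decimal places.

Labor's share = 1 − 0.28 − 0.21 = 0.51.
gY = gA + 0.28×6.7 + 0.51×2.8 + 0.21×g.
0.21×g = 7.6 − 3.3 − 3.304 = 0.996.
g = 0.996 / 0.21 = 4.74286%.

4.743%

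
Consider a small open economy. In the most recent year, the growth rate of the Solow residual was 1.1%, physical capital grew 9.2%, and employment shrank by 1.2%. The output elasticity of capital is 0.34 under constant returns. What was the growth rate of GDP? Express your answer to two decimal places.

Labor's share = 1 − 0.34 = 0.66.
Physical capital: 0.34 × 9.2 = 3.128 pp.
Employment: 0.66 × (-1.2) = -0.792 pp.
Output growth = 1.1 + 2.336 = 3.436%.

3.44%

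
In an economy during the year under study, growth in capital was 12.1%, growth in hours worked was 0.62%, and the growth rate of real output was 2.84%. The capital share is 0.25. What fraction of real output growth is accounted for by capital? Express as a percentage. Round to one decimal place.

Capital accounted for 106.5% of growth.

Capital contributed 0.25 × 12.1 = 3.025 pp.
Share of growth = 3.025 / 2.84 × 100 = 106.514%.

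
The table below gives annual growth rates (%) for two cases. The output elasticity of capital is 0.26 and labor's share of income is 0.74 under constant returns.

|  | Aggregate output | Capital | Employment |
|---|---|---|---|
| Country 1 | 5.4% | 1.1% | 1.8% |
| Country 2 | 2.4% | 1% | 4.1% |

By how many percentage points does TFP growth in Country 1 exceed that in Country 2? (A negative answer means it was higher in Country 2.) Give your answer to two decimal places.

4.68 percentage points

Labor's share = 1 − 0.26 = 0.74.
Country 1: TFP = 5.4 − 0.286 − 1.332 = 3.782%.
Country 2: TFP = 2.4 − 0.26 − 3.034 = -0.894%.
Difference = 3.782 − (-0.894) = 4.676 pp.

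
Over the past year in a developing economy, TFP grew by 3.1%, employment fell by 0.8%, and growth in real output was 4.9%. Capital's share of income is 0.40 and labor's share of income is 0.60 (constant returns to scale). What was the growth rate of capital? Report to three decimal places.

Labor's share = 1 − 0.4 = 0.6.
gY = gA + 0.6×(-0.8) + 0.4×g.
0.4×g = 4.9 − 3.1 + 0.48 = 2.28.
g = 2.28 / 0.4 = 5.7%.

5.700%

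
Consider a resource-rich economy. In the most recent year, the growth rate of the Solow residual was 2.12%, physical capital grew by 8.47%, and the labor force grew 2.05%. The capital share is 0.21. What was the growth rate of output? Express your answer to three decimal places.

Labor's share = 1 − 0.21 = 0.79.
Physical capital: 0.21 × 8.47 = 1.7787 pp.
The labor force: 0.79 × 2.05 = 1.6195 pp.
Output growth = 2.12 + 3.3982 = 5.5182%.

5.518%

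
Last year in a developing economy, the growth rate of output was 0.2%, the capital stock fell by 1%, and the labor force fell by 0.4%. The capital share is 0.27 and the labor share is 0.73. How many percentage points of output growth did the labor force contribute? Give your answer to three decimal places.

-0.292 percentage points

Labor's share = 1 − 0.27 = 0.73.
Contribution = share × growth = 0.73 × (-0.4) = -0.292 pp.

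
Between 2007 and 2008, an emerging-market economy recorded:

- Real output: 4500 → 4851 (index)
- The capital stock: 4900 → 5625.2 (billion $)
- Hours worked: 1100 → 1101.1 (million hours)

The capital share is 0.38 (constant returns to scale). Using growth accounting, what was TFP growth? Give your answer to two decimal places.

TFP grew 2.11%.

Real output growth = (4851 − 4500) / 4500 = 7.8%.
The capital stock growth = (5625.2 − 4900) / 4900 = 14.8%.
Hours worked growth = (1101.1 − 1100) / 1100 = 0.1%.
Labor's share = 1 − 0.38 = 0.62.
The capital stock: 0.38 × 14.8 = 5.624 pp.
Hours worked: 0.62 × 0.1 = 0.062 pp.
TFP growth = 7.8 − 5.686 = 2.114%.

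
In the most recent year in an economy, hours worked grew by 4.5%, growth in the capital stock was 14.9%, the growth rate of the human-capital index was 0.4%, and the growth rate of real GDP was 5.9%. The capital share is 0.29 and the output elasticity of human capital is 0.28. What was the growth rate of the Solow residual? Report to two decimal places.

-0.47%

Labor's share = 1 − 0.29 − 0.28 = 0.43.
The capital stock: 0.29 × 14.9 = 4.321 pp.
The human-capital index: 0.28 × 0.4 = 0.112 pp.
Hours worked: 0.43 × 4.5 = 1.935 pp.
TFP growth = 5.9 − 6.368 = -0.468%.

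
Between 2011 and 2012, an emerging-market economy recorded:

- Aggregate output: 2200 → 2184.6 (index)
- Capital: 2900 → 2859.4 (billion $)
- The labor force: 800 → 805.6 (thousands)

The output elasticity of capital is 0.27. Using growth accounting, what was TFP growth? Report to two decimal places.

-0.83%

Aggregate output growth = (2184.6 − 2200) / 2200 = -0.7%.
Capital growth = (2859.4 − 2900) / 2900 = -1.4%.
The labor force growth = (805.6 − 800) / 800 = 0.7%.
Labor's share = 1 − 0.27 = 0.73.
Capital: 0.27 × (-1.4) = -0.378 pp.
The labor force: 0.73 × 0.7 = 0.511 pp.
TFP growth = -0.7 − 0.133 = -0.833%.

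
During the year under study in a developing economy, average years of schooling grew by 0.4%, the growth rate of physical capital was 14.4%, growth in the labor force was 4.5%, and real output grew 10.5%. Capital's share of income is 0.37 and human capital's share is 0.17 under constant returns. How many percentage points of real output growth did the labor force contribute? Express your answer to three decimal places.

Labor's share = 1 − 0.37 − 0.17 = 0.46.
Contribution = share × growth = 0.46 × 4.5 = 2.07 pp.

2.070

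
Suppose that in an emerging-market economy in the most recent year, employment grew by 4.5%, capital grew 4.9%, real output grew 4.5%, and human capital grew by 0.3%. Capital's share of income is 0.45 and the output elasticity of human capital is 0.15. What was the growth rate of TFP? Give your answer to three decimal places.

Labor's share = 1 − 0.45 − 0.15 = 0.4.
Capital: 0.45 × 4.9 = 2.205 pp.
Human capital: 0.15 × 0.3 = 0.045 pp.
Employment: 0.4 × 4.5 = 1.8 pp.
TFP growth = 4.5 − 4.05 = 0.45%.

0.450%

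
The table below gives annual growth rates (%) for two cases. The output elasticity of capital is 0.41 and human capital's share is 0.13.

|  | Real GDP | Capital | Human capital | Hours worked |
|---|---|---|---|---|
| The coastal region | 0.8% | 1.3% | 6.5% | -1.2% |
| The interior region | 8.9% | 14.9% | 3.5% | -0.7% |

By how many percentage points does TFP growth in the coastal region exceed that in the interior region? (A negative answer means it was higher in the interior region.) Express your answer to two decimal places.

-2.68 percentage points

Labor's share = 1 − 0.41 − 0.13 = 0.46.
The coastal region: TFP = 0.8 − 0.533 − 0.845 + 0.552 = -0.026%.
The interior region: TFP = 8.9 − 6.109 − 0.455 + 0.322 = 2.658%.
Difference = -0.026 − (2.658) = -2.684 pp.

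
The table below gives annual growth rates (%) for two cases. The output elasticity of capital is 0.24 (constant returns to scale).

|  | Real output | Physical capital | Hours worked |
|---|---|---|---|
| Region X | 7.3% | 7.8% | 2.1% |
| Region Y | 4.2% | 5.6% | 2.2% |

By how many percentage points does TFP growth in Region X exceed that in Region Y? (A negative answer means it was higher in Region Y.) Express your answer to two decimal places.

2.65 percentage points

Labor's share = 1 − 0.24 = 0.76.
Region X: TFP = 7.3 − 1.872 − 1.596 = 3.832%.
Region Y: TFP = 4.2 − 1.344 − 1.672 = 1.184%.
Difference = 3.832 − (1.184) = 2.648 pp.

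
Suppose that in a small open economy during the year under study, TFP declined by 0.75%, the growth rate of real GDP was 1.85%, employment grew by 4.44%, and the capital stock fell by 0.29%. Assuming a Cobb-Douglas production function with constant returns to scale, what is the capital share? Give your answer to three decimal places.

gY = gA + α·gK + (1−α)·gL, so gY − gA − gL = α(gK − gL).
1.85 + 0.75 − 4.44 = α × (-0.29 − 4.44).
-1.84 = -4.73 α, so α = 0.38901.

α = 0.389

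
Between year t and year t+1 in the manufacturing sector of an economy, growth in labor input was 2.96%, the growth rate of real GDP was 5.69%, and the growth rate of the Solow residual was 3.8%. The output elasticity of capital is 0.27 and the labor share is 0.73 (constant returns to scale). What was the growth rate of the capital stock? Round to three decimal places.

-1.003%

Labor's share = 1 − 0.27 = 0.73.
gY = gA + 0.73×2.96 + 0.27×g.
0.27×g = 5.69 − 3.8 − 2.1608 = -0.2708.
g = -0.2708 / 0.27 = -1.00296%.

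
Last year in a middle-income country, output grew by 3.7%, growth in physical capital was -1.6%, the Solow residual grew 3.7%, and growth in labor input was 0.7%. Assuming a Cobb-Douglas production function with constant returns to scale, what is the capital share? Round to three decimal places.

gY = gA + α·gK + (1−α)·gL, so gY − gA − gL = α(gK − gL).
3.7 − 3.7 − 0.7 = α × (-1.6 − 0.7).
-0.7 = -2.3 α, so α = 0.30435.

0.304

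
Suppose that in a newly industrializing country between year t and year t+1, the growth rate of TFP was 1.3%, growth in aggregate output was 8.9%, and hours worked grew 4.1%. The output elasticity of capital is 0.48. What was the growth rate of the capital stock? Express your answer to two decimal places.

Labor's share = 1 − 0.48 = 0.52.
gY = gA + 0.52×4.1 + 0.48×g.
0.48×g = 8.9 − 1.3 − 2.132 = 5.468.
g = 5.468 / 0.48 = 11.3917%.

11.39%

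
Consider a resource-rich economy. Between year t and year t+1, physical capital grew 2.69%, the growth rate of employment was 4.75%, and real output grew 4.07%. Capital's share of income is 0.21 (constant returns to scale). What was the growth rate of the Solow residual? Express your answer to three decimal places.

Labor's share = 1 − 0.21 = 0.79.
Physical capital: 0.21 × 2.69 = 0.5649 pp.
Employment: 0.79 × 4.75 = 3.7525 pp.
TFP growth = 4.07 − 4.3174 = -0.2474%.

-0.247%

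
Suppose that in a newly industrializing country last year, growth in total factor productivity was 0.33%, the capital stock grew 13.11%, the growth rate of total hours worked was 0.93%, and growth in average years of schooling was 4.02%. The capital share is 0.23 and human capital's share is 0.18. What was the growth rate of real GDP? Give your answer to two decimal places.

4.62%

Labor's share = 1 − 0.23 − 0.18 = 0.59.
The capital stock: 0.23 × 13.11 = 3.0153 pp.
Average years of schooling: 0.18 × 4.02 = 0.7236 pp.
Total hours worked: 0.59 × 0.93 = 0.5487 pp.
Output growth = 0.33 + 4.2876 = 4.6176%.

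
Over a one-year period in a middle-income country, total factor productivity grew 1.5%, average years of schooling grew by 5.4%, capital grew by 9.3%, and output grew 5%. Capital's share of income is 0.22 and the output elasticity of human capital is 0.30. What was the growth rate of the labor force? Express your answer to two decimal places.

-0.35%

Labor's share = 1 − 0.22 − 0.3 = 0.48.
gY = gA + 0.22×9.3 + 0.3×5.4 + 0.48×g.
0.48×g = 5 − 1.5 − 3.666 = -0.166.
g = -0.166 / 0.48 = -0.3458%.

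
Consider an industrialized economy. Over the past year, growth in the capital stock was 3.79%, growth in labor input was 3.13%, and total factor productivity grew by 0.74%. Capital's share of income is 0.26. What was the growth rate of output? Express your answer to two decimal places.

4.04%

Labor's share = 1 − 0.26 = 0.74.
The capital stock: 0.26 × 3.79 = 0.9854 pp.
Labor input: 0.74 × 3.13 = 2.3162 pp.
Output growth = 0.74 + 3.3016 = 4.0416%.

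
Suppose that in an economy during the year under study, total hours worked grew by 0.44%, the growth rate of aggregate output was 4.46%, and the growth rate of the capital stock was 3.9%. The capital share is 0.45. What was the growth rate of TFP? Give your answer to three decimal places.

Labor's share = 1 − 0.45 = 0.55.
The capital stock: 0.45 × 3.9 = 1.755 pp.
Total hours worked: 0.55 × 0.44 = 0.242 pp.
TFP growth = 4.46 − 1.997 = 2.463%.

2.463%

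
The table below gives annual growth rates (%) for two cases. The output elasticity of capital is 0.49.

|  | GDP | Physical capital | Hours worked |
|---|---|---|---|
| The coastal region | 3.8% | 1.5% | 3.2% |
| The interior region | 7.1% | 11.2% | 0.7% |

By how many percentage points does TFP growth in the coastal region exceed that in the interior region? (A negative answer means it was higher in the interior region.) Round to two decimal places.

Labor's share = 1 − 0.49 = 0.51.
The coastal region: TFP = 3.8 − 0.735 − 1.632 = 1.433%.
The interior region: TFP = 7.1 − 5.488 − 0.357 = 1.255%.
Difference = 1.433 − (1.255) = 0.178 pp.

0.18 percentage points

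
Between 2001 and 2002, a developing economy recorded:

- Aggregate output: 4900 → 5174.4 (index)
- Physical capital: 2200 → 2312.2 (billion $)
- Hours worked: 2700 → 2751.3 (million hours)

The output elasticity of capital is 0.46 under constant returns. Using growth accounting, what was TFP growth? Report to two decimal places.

Aggregate output growth = (5174.4 − 4900) / 4900 = 5.6%.
Physical capital growth = (2312.2 − 2200) / 2200 = 5.1%.
Hours worked growth = (2751.3 − 2700) / 2700 = 1.9%.
Labor's share = 1 − 0.46 = 0.54.
Physical capital: 0.46 × 5.1 = 2.346 pp.
Hours worked: 0.54 × 1.9 = 1.026 pp.
TFP growth = 5.6 − 3.372 = 2.228%.

TFP grew 2.23%.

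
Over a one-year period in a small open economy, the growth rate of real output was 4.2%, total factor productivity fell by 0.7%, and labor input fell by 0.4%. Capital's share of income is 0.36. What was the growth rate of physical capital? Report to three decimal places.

Labor's share = 1 − 0.36 = 0.64.
gY = gA + 0.64×(-0.4) + 0.36×g.
0.36×g = 4.2 + 0.7 + 0.256 = 5.156.
g = 5.156 / 0.36 = 14.32222%.

14.322%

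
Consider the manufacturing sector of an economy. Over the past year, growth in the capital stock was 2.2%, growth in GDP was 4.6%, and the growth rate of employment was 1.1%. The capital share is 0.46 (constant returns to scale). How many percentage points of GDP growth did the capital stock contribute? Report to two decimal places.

1.01

Contribution = share × growth = 0.46 × 2.2 = 1.012 pp.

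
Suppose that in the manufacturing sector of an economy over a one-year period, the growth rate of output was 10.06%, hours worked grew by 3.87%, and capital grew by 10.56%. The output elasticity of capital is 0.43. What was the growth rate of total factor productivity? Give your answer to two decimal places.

Labor's share = 1 − 0.43 = 0.57.
Capital: 0.43 × 10.56 = 4.5408 pp.
Hours worked: 0.57 × 3.87 = 2.2059 pp.
TFP growth = 10.06 − 6.7467 = 3.3133%.

3.31%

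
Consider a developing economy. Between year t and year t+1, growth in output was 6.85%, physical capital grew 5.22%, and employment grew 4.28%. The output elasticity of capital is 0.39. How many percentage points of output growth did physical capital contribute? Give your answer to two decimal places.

2.04 percentage points

Contribution = share × growth = 0.39 × 5.22 = 2.0358 pp.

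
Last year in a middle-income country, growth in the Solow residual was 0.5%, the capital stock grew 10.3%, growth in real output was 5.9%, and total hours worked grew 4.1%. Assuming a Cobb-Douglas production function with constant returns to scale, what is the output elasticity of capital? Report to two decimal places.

gY = gA + α·gK + (1−α)·gL, so gY − gA − gL = α(gK − gL).
5.9 − 0.5 − 4.1 = α × (10.3 − 4.1).
1.3 = 6.2 α, so α = 0.2097.

0.21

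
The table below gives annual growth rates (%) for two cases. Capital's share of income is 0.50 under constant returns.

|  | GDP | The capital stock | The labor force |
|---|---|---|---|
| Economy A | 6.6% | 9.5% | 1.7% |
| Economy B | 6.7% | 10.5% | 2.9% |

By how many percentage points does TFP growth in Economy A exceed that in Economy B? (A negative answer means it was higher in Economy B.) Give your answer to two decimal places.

Labor's share = 1 − 0.5 = 0.5.
Economy A: TFP = 6.6 − 4.75 − 0.85 = 1%.
Economy B: TFP = 6.7 − 5.25 − 1.45 = 0%.
Difference = 1 − (0) = 1 pp.

1.00 percentage points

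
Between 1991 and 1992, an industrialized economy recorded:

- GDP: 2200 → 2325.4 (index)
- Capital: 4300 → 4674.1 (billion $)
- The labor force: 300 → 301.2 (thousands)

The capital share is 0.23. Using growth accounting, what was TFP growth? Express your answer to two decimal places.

GDP growth = (2325.4 − 2200) / 2200 = 5.7%.
Capital growth = (4674.1 − 4300) / 4300 = 8.7%.
The labor force growth = (301.2 − 300) / 300 = 0.4%.
Labor's share = 1 − 0.23 = 0.77.
Capital: 0.23 × 8.7 = 2.001 pp.
The labor force: 0.77 × 0.4 = 0.308 pp.
TFP growth = 5.7 − 2.309 = 3.391%.

3.39%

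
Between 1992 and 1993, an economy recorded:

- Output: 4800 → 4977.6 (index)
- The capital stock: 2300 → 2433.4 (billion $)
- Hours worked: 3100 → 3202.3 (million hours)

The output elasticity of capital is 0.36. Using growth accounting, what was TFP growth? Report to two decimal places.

Output growth = (4977.6 − 4800) / 4800 = 3.7%.
The capital stock growth = (2433.4 − 2300) / 2300 = 5.8%.
Hours worked growth = (3202.3 − 3100) / 3100 = 3.3%.
Labor's share = 1 − 0.36 = 0.64.
The capital stock: 0.36 × 5.8 = 2.088 pp.
Hours worked: 0.64 × 3.3 = 2.112 pp.
TFP growth = 3.7 − 4.2 = -0.5%.

-0.50%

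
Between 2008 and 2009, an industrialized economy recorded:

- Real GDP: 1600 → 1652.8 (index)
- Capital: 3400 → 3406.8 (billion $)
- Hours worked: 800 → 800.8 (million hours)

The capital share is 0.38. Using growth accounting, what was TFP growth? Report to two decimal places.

Real GDP growth = (1652.8 − 1600) / 1600 = 3.3%.
Capital growth = (3406.8 − 3400) / 3400 = 0.2%.
Hours worked growth = (800.8 − 800) / 800 = 0.1%.
Labor's share = 1 − 0.38 = 0.62.
Capital: 0.38 × 0.2 = 0.076 pp.
Hours worked: 0.62 × 0.1 = 0.062 pp.
TFP growth = 3.3 − 0.138 = 3.162%.

3.16%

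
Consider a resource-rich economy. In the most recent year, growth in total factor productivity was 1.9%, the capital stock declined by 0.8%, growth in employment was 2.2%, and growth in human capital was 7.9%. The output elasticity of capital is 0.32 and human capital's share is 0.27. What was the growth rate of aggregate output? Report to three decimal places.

Aggregate output growth was 4.679%.

Labor's share = 1 − 0.32 − 0.27 = 0.41.
The capital stock: 0.32 × (-0.8) = -0.256 pp.
Human capital: 0.27 × 7.9 = 2.133 pp.
Employment: 0.41 × 2.2 = 0.902 pp.
Output growth = 1.9 + 2.779 = 4.679%.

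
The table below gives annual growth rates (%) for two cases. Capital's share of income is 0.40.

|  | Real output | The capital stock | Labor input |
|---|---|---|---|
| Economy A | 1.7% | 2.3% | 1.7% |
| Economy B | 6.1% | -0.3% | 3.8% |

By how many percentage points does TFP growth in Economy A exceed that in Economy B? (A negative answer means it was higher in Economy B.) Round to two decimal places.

Labor's share = 1 − 0.4 = 0.6.
Economy A: TFP = 1.7 − 0.92 − 1.02 = -0.24%.
Economy B: TFP = 6.1 + 0.12 − 2.28 = 3.94%.
Difference = -0.24 − (3.94) = -4.18 pp.

-4.18 percentage points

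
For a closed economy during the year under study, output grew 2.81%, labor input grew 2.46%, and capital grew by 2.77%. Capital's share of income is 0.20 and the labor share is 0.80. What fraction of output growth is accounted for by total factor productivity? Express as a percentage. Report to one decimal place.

Labor's share = 1 − 0.2 = 0.8.
Capital: 0.2 × 2.77 = 0.554 pp.
Labor input: 0.8 × 2.46 = 1.968 pp.
TFP growth = 2.81 − 2.522 = 0.288%.
TFP share of growth = 0.288 / 2.81 × 100 = 10.249%.

10.2%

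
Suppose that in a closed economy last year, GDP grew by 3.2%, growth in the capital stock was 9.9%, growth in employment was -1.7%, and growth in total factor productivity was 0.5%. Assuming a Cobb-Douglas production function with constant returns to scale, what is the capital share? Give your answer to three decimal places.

α = 0.379

gY = gA + α·gK + (1−α)·gL, so gY − gA − gL = α(gK − gL).
3.2 − 0.5 + 1.7 = α × (9.9 − (-1.7)).
4.4 = 11.6 α, so α = 0.37931.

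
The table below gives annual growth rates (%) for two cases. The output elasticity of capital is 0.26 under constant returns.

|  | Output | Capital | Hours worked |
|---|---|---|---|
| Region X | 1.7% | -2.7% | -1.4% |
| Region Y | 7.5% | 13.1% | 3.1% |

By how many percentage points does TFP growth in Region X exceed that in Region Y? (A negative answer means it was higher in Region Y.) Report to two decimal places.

Labor's share = 1 − 0.26 = 0.74.
Region X: TFP = 1.7 + 0.702 + 1.036 = 3.438%.
Region Y: TFP = 7.5 − 3.406 − 2.294 = 1.8%.
Difference = 3.438 − (1.8) = 1.638 pp.

1.64 percentage points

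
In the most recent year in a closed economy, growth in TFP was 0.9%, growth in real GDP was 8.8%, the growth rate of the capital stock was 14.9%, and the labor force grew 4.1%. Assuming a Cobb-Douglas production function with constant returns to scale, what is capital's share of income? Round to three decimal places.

Capital's share of income is 0.352.

gY = gA + α·gK + (1−α)·gL, so gY − gA − gL = α(gK − gL).
8.8 − 0.9 − 4.1 = α × (14.9 − 4.1).
3.8 = 10.8 α, so α = 0.35185.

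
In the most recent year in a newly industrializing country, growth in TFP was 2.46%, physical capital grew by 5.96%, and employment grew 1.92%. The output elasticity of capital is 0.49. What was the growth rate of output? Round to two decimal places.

6.36%

Labor's share = 1 − 0.49 = 0.51.
Physical capital: 0.49 × 5.96 = 2.9204 pp.
Employment: 0.51 × 1.92 = 0.9792 pp.
Output growth = 2.46 + 3.8996 = 6.3596%.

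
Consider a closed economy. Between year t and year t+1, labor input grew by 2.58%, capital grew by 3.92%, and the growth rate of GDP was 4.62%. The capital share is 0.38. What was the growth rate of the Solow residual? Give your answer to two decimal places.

The Solow residual growth was 1.53%.

Labor's share = 1 − 0.38 = 0.62.
Capital: 0.38 × 3.92 = 1.4896 pp.
Labor input: 0.62 × 2.58 = 1.5996 pp.
TFP growth = 4.62 − 3.0892 = 1.5308%.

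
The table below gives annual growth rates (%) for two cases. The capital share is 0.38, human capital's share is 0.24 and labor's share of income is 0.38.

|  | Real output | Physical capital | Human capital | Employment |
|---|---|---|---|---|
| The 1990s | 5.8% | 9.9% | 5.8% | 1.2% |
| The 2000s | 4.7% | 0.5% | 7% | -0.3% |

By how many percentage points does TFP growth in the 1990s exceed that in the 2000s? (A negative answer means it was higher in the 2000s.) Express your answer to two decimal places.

-2.75 percentage points

Labor's share = 1 − 0.38 − 0.24 = 0.38.
The 1990s: TFP = 5.8 − 3.762 − 1.392 − 0.456 = 0.19%.
The 2000s: TFP = 4.7 − 0.19 − 1.68 + 0.114 = 2.944%.
Difference = 0.19 − (2.944) = -2.754 pp.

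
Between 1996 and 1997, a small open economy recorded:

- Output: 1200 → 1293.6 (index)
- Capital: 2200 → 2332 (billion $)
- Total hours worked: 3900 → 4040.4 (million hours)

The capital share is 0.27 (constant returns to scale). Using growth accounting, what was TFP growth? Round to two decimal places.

TFP growth was 3.55%.

Output growth = (1293.6 − 1200) / 1200 = 7.8%.
Capital growth = (2332 − 2200) / 2200 = 6%.
Total hours worked growth = (4040.4 − 3900) / 3900 = 3.6%.
Labor's share = 1 − 0.27 = 0.73.
Capital: 0.27 × 6 = 1.62 pp.
Total hours worked: 0.73 × 3.6 = 2.628 pp.
TFP growth = 7.8 − 4.248 = 3.552%.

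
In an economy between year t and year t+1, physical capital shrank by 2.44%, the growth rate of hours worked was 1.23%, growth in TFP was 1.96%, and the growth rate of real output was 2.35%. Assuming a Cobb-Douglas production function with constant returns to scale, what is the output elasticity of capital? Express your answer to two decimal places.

α = 0.23

gY = gA + α·gK + (1−α)·gL, so gY − gA − gL = α(gK − gL).
2.35 − 1.96 − 1.23 = α × (-2.44 − 1.23).
-0.84 = -3.67 α, so α = 0.2289.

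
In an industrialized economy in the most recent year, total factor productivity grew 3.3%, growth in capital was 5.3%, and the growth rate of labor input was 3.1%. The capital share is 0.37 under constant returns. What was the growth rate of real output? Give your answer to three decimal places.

Labor's share = 1 − 0.37 = 0.63.
Capital: 0.37 × 5.3 = 1.961 pp.
Labor input: 0.63 × 3.1 = 1.953 pp.
Output growth = 3.3 + 3.914 = 7.214%.

Real output grew 7.214%.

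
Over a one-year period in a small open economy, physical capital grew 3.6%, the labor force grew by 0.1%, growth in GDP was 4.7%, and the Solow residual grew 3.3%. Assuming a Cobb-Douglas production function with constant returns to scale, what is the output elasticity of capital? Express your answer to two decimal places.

gY = gA + α·gK + (1−α)·gL, so gY − gA − gL = α(gK − gL).
4.7 − 3.3 − 0.1 = α × (3.6 − 0.1).
1.3 = 3.5 α, so α = 0.3714.

α = 0.37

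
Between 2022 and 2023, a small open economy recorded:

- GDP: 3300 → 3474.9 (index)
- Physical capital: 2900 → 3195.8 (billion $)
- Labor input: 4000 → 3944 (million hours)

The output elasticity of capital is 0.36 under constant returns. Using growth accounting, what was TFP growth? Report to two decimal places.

2.52%

GDP growth = (3474.9 − 3300) / 3300 = 5.3%.
Physical capital growth = (3195.8 − 2900) / 2900 = 10.2%.
Labor input growth = (3944 − 4000) / 4000 = -1.4%.
Labor's share = 1 − 0.36 = 0.64.
Physical capital: 0.36 × 10.2 = 3.672 pp.
Labor input: 0.64 × (-1.4) = -0.896 pp.
TFP growth = 5.3 − 2.776 = 2.524%.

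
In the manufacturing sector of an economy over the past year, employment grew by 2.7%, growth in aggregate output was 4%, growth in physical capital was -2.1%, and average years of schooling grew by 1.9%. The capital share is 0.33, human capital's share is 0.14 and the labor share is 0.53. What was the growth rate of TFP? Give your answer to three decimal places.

Labor's share = 1 − 0.33 − 0.14 = 0.53.
Physical capital: 0.33 × (-2.1) = -0.693 pp.
Average years of schooling: 0.14 × 1.9 = 0.266 pp.
Employment: 0.53 × 2.7 = 1.431 pp.
TFP growth = 4 − 1.004 = 2.996%.

TFP growth was 2.996%.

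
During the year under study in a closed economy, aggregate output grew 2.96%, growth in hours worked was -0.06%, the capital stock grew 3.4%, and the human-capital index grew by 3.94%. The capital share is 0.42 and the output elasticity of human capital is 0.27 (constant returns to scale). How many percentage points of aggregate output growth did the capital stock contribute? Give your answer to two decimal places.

1.43

Contribution = share × growth = 0.42 × 3.4 = 1.428 pp.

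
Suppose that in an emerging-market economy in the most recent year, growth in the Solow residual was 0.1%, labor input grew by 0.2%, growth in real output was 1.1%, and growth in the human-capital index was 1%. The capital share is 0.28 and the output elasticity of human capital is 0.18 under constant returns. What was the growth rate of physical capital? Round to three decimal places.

Labor's share = 1 − 0.28 − 0.18 = 0.54.
gY = gA + 0.18×1 + 0.54×0.2 + 0.28×g.
0.28×g = 1.1 − 0.1 − 0.288 = 0.712.
g = 0.712 / 0.28 = 2.54286%.

Physical capital grew 2.543%.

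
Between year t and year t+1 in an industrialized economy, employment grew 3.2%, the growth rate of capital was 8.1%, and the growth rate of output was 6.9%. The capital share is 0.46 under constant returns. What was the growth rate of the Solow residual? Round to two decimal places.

The Solow residual grew 1.45%.

Labor's share = 1 − 0.46 = 0.54.
Capital: 0.46 × 8.1 = 3.726 pp.
Employment: 0.54 × 3.2 = 1.728 pp.
TFP growth = 6.9 − 5.454 = 1.446%.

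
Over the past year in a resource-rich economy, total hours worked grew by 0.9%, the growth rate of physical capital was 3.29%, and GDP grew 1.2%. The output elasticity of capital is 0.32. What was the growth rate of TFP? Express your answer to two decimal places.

Labor's share = 1 − 0.32 = 0.68.
Physical capital: 0.32 × 3.29 = 1.0528 pp.
Total hours worked: 0.68 × 0.9 = 0.612 pp.
TFP growth = 1.2 − 1.6648 = -0.4648%.

-0.46%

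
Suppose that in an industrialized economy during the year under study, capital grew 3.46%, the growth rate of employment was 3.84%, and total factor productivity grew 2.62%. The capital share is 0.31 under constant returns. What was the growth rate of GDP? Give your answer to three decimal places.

Labor's share = 1 − 0.31 = 0.69.
Capital: 0.31 × 3.46 = 1.0726 pp.
Employment: 0.69 × 3.84 = 2.6496 pp.
Output growth = 2.62 + 3.7222 = 6.3422%.

6.342%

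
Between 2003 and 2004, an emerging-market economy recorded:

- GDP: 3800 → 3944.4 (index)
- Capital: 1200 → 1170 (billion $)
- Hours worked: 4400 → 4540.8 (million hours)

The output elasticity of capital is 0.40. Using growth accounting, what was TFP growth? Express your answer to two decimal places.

2.88%

GDP growth = (3944.4 − 3800) / 3800 = 3.8%.
Capital growth = (1170 − 1200) / 1200 = -2.5%.
Hours worked growth = (4540.8 − 4400) / 4400 = 3.2%.
Labor's share = 1 − 0.4 = 0.6.
Capital: 0.4 × (-2.5) = -1 pp.
Hours worked: 0.6 × 3.2 = 1.92 pp.
TFP growth = 3.8 − 0.92 = 2.88%.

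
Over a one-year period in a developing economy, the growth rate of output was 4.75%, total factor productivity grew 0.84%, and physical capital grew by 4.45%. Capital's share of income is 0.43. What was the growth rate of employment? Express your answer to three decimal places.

Labor's share = 1 − 0.43 = 0.57.
gY = gA + 0.43×4.45 + 0.57×g.
0.57×g = 4.75 − 0.84 − 1.9135 = 1.9965.
g = 1.9965 / 0.57 = 3.50263%.

Employment grew 3.503%.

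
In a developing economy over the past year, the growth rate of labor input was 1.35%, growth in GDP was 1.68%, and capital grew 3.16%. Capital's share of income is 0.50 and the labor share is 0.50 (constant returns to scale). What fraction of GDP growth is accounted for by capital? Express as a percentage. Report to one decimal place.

Capital contributed 0.5 × 3.16 = 1.58 pp.
Share of growth = 1.58 / 1.68 × 100 = 94.048%.

Capital accounted for 94.0% of growth.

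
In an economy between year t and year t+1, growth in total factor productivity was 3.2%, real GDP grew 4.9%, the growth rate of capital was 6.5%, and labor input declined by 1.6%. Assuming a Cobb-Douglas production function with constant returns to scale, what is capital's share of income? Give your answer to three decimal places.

gY = gA + α·gK + (1−α)·gL, so gY − gA − gL = α(gK − gL).
4.9 − 3.2 + 1.6 = α × (6.5 − (-1.6)).
3.3 = 8.1 α, so α = 0.40741.

0.407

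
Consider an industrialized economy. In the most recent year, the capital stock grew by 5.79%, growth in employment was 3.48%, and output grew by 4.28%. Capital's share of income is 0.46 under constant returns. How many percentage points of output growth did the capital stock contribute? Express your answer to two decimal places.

2.66

Contribution = share × growth = 0.46 × 5.79 = 2.6634 pp.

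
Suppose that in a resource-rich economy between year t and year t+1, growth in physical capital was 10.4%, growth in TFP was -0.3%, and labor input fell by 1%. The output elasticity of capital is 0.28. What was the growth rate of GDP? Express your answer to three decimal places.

Labor's share = 1 − 0.28 = 0.72.
Physical capital: 0.28 × 10.4 = 2.912 pp.
Labor input: 0.72 × (-1) = -0.72 pp.
Output growth = -0.3 + 2.192 = 1.892%.

1.892%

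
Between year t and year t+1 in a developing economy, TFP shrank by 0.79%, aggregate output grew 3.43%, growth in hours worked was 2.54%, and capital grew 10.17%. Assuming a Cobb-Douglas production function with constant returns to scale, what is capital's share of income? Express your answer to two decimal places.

Capital's share of income is 0.22.

gY = gA + α·gK + (1−α)·gL, so gY − gA − gL = α(gK − gL).
3.43 + 0.79 − 2.54 = α × (10.17 − 2.54).
1.68 = 7.63 α, so α = 0.2202.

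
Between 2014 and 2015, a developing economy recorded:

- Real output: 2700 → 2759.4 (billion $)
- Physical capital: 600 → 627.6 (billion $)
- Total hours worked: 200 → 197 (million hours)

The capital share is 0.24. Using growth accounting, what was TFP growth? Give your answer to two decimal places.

Real output growth = (2759.4 − 2700) / 2700 = 2.2%.
Physical capital growth = (627.6 − 600) / 600 = 4.6%.
Total hours worked growth = (197 − 200) / 200 = -1.5%.
Labor's share = 1 − 0.24 = 0.76.
Physical capital: 0.24 × 4.6 = 1.104 pp.
Total hours worked: 0.76 × (-1.5) = -1.14 pp.
TFP growth = 2.2 + 0.036 = 2.236%.

2.24%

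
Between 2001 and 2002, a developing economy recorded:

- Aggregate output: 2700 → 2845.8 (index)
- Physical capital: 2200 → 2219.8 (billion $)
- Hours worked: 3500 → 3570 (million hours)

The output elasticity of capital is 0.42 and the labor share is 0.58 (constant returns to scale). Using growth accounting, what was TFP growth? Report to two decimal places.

Aggregate output growth = (2845.8 − 2700) / 2700 = 5.4%.
Physical capital growth = (2219.8 − 2200) / 2200 = 0.9%.
Hours worked growth = (3570 − 3500) / 3500 = 2%.
Labor's share = 1 − 0.42 = 0.58.
Physical capital: 0.42 × 0.9 = 0.378 pp.
Hours worked: 0.58 × 2 = 1.16 pp.
TFP growth = 5.4 − 1.538 = 3.862%.

TFP grew 3.86%.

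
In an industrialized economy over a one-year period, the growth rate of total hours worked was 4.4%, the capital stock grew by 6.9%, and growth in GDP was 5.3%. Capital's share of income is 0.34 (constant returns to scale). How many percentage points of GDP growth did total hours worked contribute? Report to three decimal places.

2.904 pp

Labor's share = 1 − 0.34 = 0.66.
Contribution = share × growth = 0.66 × 4.4 = 2.904 pp.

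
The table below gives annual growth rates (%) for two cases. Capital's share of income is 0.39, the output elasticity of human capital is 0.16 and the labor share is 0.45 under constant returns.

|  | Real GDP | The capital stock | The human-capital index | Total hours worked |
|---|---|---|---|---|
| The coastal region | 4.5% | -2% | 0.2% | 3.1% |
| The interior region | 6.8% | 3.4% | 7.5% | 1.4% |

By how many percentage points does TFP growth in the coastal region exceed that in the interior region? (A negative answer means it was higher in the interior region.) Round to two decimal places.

0.21 percentage points

Labor's share = 1 − 0.39 − 0.16 = 0.45.
The coastal region: TFP = 4.5 + 0.78 − 0.032 − 1.395 = 3.853%.
The interior region: TFP = 6.8 − 1.326 − 1.2 − 0.63 = 3.644%.
Difference = 3.853 − (3.644) = 0.209 pp.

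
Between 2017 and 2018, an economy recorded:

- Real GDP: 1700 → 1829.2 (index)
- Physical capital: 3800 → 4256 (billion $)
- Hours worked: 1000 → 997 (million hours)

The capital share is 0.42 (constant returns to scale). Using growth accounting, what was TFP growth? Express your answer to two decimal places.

Real GDP growth = (1829.2 − 1700) / 1700 = 7.6%.
Physical capital growth = (4256 − 3800) / 3800 = 12%.
Hours worked growth = (997 − 1000) / 1000 = -0.3%.
Labor's share = 1 − 0.42 = 0.58.
Physical capital: 0.42 × 12 = 5.04 pp.
Hours worked: 0.58 × (-0.3) = -0.174 pp.
TFP growth = 7.6 − 4.866 = 2.734%.

2.73%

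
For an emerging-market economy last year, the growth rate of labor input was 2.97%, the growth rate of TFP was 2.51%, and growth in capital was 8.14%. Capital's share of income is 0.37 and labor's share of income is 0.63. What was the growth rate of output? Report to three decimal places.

Labor's share = 1 − 0.37 = 0.63.
Capital: 0.37 × 8.14 = 3.0118 pp.
Labor input: 0.63 × 2.97 = 1.8711 pp.
Output growth = 2.51 + 4.8829 = 7.3929%.

7.393%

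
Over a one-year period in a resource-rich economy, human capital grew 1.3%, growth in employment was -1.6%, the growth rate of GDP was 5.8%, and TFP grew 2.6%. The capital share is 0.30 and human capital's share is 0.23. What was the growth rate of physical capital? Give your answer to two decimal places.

Labor's share = 1 − 0.3 − 0.23 = 0.47.
gY = gA + 0.23×1.3 + 0.47×(-1.6) + 0.3×g.
0.3×g = 5.8 − 2.6 + 0.453 = 3.653.
g = 3.653 / 0.3 = 12.1767%.

12.18%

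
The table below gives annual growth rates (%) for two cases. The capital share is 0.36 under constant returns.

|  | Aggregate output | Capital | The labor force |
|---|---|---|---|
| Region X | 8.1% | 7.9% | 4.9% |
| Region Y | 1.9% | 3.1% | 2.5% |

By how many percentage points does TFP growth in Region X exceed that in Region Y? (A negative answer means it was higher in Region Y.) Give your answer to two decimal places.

Labor's share = 1 − 0.36 = 0.64.
Region X: TFP = 8.1 − 2.844 − 3.136 = 2.12%.
Region Y: TFP = 1.9 − 1.116 − 1.6 = -0.816%.
Difference = 2.12 − (-0.816) = 2.936 pp.

2.94 percentage points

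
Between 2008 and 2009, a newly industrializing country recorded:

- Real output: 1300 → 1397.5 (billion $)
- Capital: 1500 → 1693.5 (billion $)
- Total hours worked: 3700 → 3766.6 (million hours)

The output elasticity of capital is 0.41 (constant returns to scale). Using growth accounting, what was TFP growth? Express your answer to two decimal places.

Real output growth = (1397.5 − 1300) / 1300 = 7.5%.
Capital growth = (1693.5 − 1500) / 1500 = 12.9%.
Total hours worked growth = (3766.6 − 3700) / 3700 = 1.8%.
Labor's share = 1 − 0.41 = 0.59.
Capital: 0.41 × 12.9 = 5.289 pp.
Total hours worked: 0.59 × 1.8 = 1.062 pp.
TFP growth = 7.5 − 6.351 = 1.149%.

1.15%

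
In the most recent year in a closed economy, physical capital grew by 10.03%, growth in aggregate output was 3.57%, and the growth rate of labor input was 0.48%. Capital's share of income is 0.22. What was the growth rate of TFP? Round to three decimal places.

Labor's share = 1 − 0.22 = 0.78.
Physical capital: 0.22 × 10.03 = 2.2066 pp.
Labor input: 0.78 × 0.48 = 0.3744 pp.
TFP growth = 3.57 − 2.581 = 0.989%.

TFP grew 0.989%.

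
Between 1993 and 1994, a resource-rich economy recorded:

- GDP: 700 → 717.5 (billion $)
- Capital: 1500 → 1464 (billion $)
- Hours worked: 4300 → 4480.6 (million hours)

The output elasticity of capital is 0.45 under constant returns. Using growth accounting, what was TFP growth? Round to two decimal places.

TFP grew 1.27%.

GDP growth = (717.5 − 700) / 700 = 2.5%.
Capital growth = (1464 − 1500) / 1500 = -2.4%.
Hours worked growth = (4480.6 − 4300) / 4300 = 4.2%.
Labor's share = 1 − 0.45 = 0.55.
Capital: 0.45 × (-2.4) = -1.08 pp.
Hours worked: 0.55 × 4.2 = 2.31 pp.
TFP growth = 2.5 − 1.23 = 1.27%.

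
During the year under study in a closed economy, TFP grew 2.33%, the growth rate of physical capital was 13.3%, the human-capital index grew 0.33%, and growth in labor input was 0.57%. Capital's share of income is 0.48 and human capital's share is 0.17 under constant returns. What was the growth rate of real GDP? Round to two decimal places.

Labor's share = 1 − 0.48 − 0.17 = 0.35.
Physical capital: 0.48 × 13.3 = 6.384 pp.
The human-capital index: 0.17 × 0.33 = 0.0561 pp.
Labor input: 0.35 × 0.57 = 0.1995 pp.
Output growth = 2.33 + 6.6396 = 8.9696%.

8.97%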